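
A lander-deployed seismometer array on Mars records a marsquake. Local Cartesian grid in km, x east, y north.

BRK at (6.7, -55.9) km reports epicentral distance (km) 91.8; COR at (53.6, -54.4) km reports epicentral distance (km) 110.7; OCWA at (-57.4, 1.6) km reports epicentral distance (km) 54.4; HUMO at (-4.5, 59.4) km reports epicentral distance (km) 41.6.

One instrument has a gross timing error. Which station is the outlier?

HUMO

Solve using three stations at a time. Using BRK, COR, OCWA (subtract circle equations pairwise → linear system) gives (x, y) ≈ (-13.5, 33.6).
Distances from that point to each station vs reported:
  BRK: calculated 91.8 vs reported 91.8 → residual 0.0 km
  COR: calculated 110.7 vs reported 110.7 → residual 0.0 km
  OCWA: calculated 54.3 vs reported 54.4 → residual 0.1 km
  HUMO: calculated 27.3 vs reported 41.6 → residual 14.3 km
BRK, COR, OCWA are mutually consistent (residuals ≈ 0); HUMO is off by 14.3 km.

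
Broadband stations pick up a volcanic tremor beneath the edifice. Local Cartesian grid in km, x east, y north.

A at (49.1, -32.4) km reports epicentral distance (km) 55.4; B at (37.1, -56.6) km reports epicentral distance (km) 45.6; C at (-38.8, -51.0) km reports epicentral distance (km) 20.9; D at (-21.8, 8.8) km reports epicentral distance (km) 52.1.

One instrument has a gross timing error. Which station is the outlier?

C

Solve using three stations at a time. Using A, B, D (subtract circle equations pairwise → linear system) gives (x, y) ≈ (-5.7, -40.8).
Distances from that point to each station vs reported:
  A: calculated 55.4 vs reported 55.4 → residual 0.0 km
  B: calculated 45.6 vs reported 45.6 → residual 0.0 km
  C: calculated 34.7 vs reported 20.9 → residual 13.8 km
  D: calculated 52.1 vs reported 52.1 → residual 0.0 km
A, B, D are mutually consistent (residuals ≈ 0); C is off by 13.8 km.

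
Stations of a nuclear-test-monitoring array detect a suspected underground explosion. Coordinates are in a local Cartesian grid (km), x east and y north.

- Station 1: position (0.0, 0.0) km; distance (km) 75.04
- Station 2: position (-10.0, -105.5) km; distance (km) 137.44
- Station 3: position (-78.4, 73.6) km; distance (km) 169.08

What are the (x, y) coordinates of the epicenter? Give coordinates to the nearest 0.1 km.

Circle about each station: x² + y² = 75.04²; (x + 10.0)² + (y + 105.5)² = 137.44²; (x + 78.4)² + (y − 73.6)² = 169.08².
Subtracting the Station 1 equation from the Station 2 and Station 3 equations removes the quadratic terms:
-20.0 x − 211.0 y = -2028.50
-156.8 x + 147.2 y = -11393.52
Solving the 2×2 system: x ≈ 75.0, y ≈ 2.5 km.
Check against Station 1 (with the unrounded x, y): √(x²+y²) = 75.05 ≈ 75.04 km. ✓

(75.0, 2.5)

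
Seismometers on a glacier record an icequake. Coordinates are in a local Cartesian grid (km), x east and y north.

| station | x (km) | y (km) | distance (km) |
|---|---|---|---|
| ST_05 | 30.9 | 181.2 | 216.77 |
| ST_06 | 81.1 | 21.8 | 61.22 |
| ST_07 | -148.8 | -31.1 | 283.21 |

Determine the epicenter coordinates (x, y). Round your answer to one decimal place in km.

Circle about each station: (x − 30.9)² + (y − 181.2)² = 216.77²; (x − 81.1)² + (y − 21.8)² = 61.22²; (x + 148.8)² + (y + 31.1)² = 283.21².
Subtracting pairs of circle equations eliminates x²+y² and gives linear equations (the radical axes):
100.4 x − 318.8 y = 16505.54
-359.4 x − 424.6 y = -43898.27
Solving the 2×2 system: x ≈ 133.6, y ≈ -9.7 km.

x ≈ 133.6 km, y ≈ -9.7 km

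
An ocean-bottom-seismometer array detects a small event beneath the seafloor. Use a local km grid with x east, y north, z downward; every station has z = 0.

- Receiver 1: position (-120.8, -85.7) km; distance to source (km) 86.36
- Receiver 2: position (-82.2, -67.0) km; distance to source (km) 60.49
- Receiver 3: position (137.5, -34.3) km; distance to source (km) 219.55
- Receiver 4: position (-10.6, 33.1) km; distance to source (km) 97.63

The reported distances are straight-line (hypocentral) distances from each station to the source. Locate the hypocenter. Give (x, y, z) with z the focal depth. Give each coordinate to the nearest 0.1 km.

Each station gives a sphere (x−x_i)² + (y−y_i)² + z² = d_i² (stations at z=0).
Subtracting the Receiver 1 sphere from Receiver 2 and Receiver 3: z² cancels, leaving linear equations in x and y:
77.2 x + 37.4 y = -6892.28
516.6 x + 102.8 y = -42598.54
Solving: x ≈ -77.706, y ≈ -23.887 km (keep extra digits for the depth step; rounded: -77.7, -23.9).
Then from the Receiver 1 sphere: z² = 86.36² − (x + 120.8)² − (y + 85.7)² with x = -77.706, y = -23.887, so z ≈ 42.191 ≈ 42.2 km.

(-77.7, -23.9, 42.2)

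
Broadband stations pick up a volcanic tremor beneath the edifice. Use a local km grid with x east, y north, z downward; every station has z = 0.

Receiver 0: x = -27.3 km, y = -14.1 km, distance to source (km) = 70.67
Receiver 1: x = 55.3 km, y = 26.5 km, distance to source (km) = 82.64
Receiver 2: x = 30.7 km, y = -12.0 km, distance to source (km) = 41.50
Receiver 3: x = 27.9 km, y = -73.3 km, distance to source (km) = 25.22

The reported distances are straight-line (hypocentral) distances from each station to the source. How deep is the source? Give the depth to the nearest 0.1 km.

Each station gives a sphere (x−x_i)² + (y−y_i)² + z² = d_i² (stations at z=0).
Subtracting the Receiver 0 sphere from Receiver 1 and Receiver 2: z² cancels, leaving linear equations in x and y:
165.2 x + 81.2 y = 981.12
116.0 x + 4.2 y = 3414.39
Solving: x ≈ 31.303, y ≈ -51.602 km (keep extra digits for the depth step; rounded: 31.3, -51.6).
Then from the Receiver 0 sphere: z² = 70.67² − (x + 27.3)² − (y + 14.1)² with x = 31.303, y = -51.602, so z ≈ 12.391 ≈ 12.4 km.
Check against Receiver 3 (with the unrounded solution): distance 25.22 ≈ 25.22 km. ✓

z ≈ 12.4 km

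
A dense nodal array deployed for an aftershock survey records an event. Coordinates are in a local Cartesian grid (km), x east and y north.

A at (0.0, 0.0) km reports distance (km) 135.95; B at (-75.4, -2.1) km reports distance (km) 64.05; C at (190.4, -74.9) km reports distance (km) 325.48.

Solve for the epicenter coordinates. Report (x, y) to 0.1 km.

(-132.2, -31.7)

Circle about each station: x² + y² = 135.95²; (x + 75.4)² + (y + 2.1)² = 64.05²; (x − 190.4)² + (y + 74.9)² = 325.48².
Subtracting the A equation from the B and C equations removes the quadratic terms:
-150.8 x − 4.2 y = 20069.57
380.8 x − 149.8 y = -45592.66
Solving the 2×2 system: x ≈ -132.2, y ≈ -31.7 km.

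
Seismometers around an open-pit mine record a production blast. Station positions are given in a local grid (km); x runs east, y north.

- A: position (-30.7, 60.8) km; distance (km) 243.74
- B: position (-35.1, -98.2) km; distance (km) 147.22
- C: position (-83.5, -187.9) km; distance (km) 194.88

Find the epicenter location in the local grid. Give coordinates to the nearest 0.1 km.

Circle about each station: (x + 30.7)² + (y − 60.8)² = 243.74²; (x + 35.1)² + (y + 98.2)² = 147.22²; (x + 83.5)² + (y + 187.9)² = 194.88².
Subtracting the A equation from the B and C equations removes the quadratic terms:
-8.8 x − 318.0 y = 43971.58
-105.6 x − 497.4 y = 59070.50
Solving the 2×2 system: x ≈ 105.7, y ≈ -141.2 km.
Check against A (with the unrounded x, y): √((x + 30.7)²+(y − 60.8)²) = 243.74 ≈ 243.74 km. ✓

(105.7, -141.2)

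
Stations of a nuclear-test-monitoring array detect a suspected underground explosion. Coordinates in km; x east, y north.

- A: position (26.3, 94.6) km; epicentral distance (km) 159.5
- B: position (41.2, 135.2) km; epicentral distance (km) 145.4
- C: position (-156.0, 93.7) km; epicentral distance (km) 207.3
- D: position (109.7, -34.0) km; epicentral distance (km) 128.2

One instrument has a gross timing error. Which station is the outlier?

B

Solve using three stations at a time. Using A, C, D (subtract circle equations pairwise → linear system) gives (x, y) ≈ (-16.0, -59.2).
Distances from that point to each station vs reported:
  A: calculated 159.5 vs reported 159.5 → residual 0.0 km
  B: calculated 202.6 vs reported 145.4 → residual 57.2 km
  C: calculated 207.3 vs reported 207.3 → residual 0.0 km
  D: calculated 128.2 vs reported 128.2 → residual 0.0 km
A, C, D are mutually consistent (residuals ≈ 0); B is off by 57.2 km.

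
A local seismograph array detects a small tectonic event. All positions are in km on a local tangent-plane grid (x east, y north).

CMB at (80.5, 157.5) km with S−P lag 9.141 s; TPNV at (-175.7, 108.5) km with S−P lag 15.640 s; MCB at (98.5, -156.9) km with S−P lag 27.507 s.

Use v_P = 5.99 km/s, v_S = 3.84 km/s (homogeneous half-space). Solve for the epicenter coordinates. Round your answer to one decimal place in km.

(-8.6, 117.2)

Distance from S−P lag: d = Δt · v_P v_S / (v_P − v_S) = Δt · (5.99·3.84)/(5.99−3.84) ≈ 10.6984·Δt.
So d_CMB = 97.79, d_TPNV = 167.32, d_MCB = 294.28 km.
Circle about each station: (x − 80.5)² + (y − 157.5)² = 97.79²; (x + 175.7)² + (y − 108.5)² = 167.32²; (x − 98.5)² + (y + 156.9)² = 294.28².
Subtracting the CMB equation from the TPNV and MCB equations removes the quadratic terms:
-512.4 x − 98.0 y = -7076.86
36.0 x − 628.8 y = -74004.47
Solving the 2×2 system: x ≈ -8.6, y ≈ 117.2 km.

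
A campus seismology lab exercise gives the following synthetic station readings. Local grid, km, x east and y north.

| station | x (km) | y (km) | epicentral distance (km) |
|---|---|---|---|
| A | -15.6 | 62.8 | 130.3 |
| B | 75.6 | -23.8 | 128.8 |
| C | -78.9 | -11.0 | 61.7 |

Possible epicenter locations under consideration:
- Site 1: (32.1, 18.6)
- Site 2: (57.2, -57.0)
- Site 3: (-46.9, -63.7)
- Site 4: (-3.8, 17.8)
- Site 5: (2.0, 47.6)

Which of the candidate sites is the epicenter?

For each candidate, compare |candidate − station| to the reported distance:
Site 1: residuals A 65.3, B 68.1, C 53.2 → max 68.1 km
Site 2: residuals A 9.9, B 90.8, C 82.0 → max 90.8 km
Site 3: residuals A 0.0, B 0.0, C 0.0 → max 0.0 km
Site 4: residuals A 83.8, B 39.2, C 18.7 → max 83.8 km
Site 5: residuals A 107.0, B 26.3, C 38.2 → max 107.0 km
Only Site 3 has all residuals ≈ 0.

Site 3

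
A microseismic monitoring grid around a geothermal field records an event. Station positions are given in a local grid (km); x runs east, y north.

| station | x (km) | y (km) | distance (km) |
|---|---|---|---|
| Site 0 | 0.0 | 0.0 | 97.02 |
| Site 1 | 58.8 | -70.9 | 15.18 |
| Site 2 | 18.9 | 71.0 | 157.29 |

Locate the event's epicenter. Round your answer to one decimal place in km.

Circle about each station: x² + y² = 97.02²; (x − 58.8)² + (y + 70.9)² = 15.18²; (x − 18.9)² + (y − 71.0)² = 157.29².
Subtracting the Site 0 equation from the Site 1 and Site 2 equations removes the quadratic terms:
117.6 x − 141.8 y = 17666.70
37.8 x + 142.0 y = -9929.05
Solving the 2×2 system: x ≈ 49.9, y ≈ -83.2 km.

(49.9, -83.2)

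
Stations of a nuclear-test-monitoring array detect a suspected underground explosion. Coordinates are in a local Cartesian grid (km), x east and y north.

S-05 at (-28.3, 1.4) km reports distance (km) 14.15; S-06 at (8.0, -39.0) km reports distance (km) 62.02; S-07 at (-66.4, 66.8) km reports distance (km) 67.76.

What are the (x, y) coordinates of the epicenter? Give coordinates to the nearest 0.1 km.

Circle about each station: (x + 28.3)² + (y − 1.4)² = 14.15²; (x − 8.0)² + (y + 39.0)² = 62.02²; (x + 66.4)² + (y − 66.8)² = 67.76².
Subtracting the S-05 equation from the S-06 and S-07 equations removes the quadratic terms:
72.6 x − 80.8 y = -2864.11
-76.2 x + 130.8 y = 3677.15
Solving the 2×2 system: x ≈ -23.2, y ≈ 14.6 km.

x ≈ -23.2 km, y ≈ 14.6 km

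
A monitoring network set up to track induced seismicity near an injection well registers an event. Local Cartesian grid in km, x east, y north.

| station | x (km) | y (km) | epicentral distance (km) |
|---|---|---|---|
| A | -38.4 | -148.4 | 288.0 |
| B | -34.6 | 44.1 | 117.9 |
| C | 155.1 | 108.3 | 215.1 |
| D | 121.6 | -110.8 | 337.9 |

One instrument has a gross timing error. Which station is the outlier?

Solve using three stations at a time. Using A, B, D (subtract circle equations pairwise → linear system) gives (x, y) ≈ (-116.7, 128.8).
Distances from that point to each station vs reported:
  A: calculated 288.0 vs reported 288.0 → residual 0.0 km
  B: calculated 117.9 vs reported 117.9 → residual 0.0 km
  C: calculated 272.6 vs reported 215.1 → residual 57.5 km
  D: calculated 337.9 vs reported 337.9 → residual 0.0 km
A, B, D are mutually consistent (residuals ≈ 0); C is off by 57.5 km.

C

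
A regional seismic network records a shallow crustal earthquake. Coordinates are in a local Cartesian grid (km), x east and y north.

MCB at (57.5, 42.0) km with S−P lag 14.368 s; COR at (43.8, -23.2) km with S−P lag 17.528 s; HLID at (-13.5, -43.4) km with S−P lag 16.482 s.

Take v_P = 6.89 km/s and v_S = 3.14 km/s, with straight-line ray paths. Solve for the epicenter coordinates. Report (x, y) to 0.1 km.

x ≈ -24.9 km, y ≈ 51.0 km

Distance from S−P lag: d = Δt · v_P v_S / (v_P − v_S) = Δt · (6.89·3.14)/(6.89−3.14) ≈ 5.7692·Δt.
So d_MCB = 82.89, d_COR = 101.12, d_HLID = 95.09 km.
Circle about each station: (x − 57.5)² + (y − 42.0)² = 82.89²; (x − 43.8)² + (y + 23.2)² = 101.12²; (x + 13.5)² + (y + 43.4)² = 95.09².
Subtracting the MCB equation from the COR and HLID equations removes the quadratic terms:
-27.4 x − 130.4 y = -5968.07
-142.0 x − 170.8 y = -5175.80
Solving the 2×2 system: x ≈ -24.9, y ≈ 51.0 km.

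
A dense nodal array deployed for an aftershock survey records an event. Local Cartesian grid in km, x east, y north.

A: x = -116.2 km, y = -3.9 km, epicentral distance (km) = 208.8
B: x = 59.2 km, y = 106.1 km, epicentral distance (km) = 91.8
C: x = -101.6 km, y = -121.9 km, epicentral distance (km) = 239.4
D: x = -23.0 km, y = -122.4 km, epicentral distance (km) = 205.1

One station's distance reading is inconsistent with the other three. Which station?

Solve using three stations at a time. Using A, B, C (subtract circle equations pairwise → linear system) gives (x, y) ≈ (91.3, 20.0).
Distances from that point to each station vs reported:
  A: calculated 208.8 vs reported 208.8 → residual 0.0 km
  B: calculated 91.9 vs reported 91.8 → residual 0.1 km
  C: calculated 239.4 vs reported 239.4 → residual 0.0 km
  D: calculated 182.6 vs reported 205.1 → residual 22.5 km
A, B, C are mutually consistent (residuals ≈ 0); D is off by 22.5 km.

D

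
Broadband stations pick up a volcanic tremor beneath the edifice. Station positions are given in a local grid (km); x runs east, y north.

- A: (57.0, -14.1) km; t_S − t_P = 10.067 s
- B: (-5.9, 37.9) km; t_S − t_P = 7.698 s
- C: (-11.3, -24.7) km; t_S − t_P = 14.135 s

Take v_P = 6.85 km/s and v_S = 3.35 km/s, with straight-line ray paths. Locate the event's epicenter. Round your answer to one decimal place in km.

43.0 km east, 50.4 km north

Distance from S−P lag: d = Δt · v_P v_S / (v_P − v_S) = Δt · (6.85·3.35)/(6.85−3.35) ≈ 6.5564·Δt.
So d_A = 66.00, d_B = 50.47, d_C = 92.68 km.
Circle about each station: (x − 57.0)² + (y + 14.1)² = 66.00²; (x + 5.9)² + (y − 37.9)² = 50.47²; (x + 11.3)² + (y + 24.7)² = 92.68².
Subtracting the A equation from the B and C equations removes the quadratic terms:
-125.8 x + 104.0 y = -167.81
-136.6 x − 21.2 y = -6943.61
Solving the 2×2 system: x ≈ 43.0, y ≈ 50.4 km.
Check against A (with the unrounded x, y): √((x − 57.0)²+(y + 14.1)²) = 66.01 ≈ 66.00 km. ✓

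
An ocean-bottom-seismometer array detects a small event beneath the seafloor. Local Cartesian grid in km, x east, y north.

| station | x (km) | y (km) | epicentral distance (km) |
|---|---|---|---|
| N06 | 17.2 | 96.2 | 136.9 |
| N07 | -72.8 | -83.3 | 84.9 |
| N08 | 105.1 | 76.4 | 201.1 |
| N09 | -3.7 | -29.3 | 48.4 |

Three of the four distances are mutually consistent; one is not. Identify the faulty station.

N09

Solve using three stations at a time. Using N06, N07, N08 (subtract circle equations pairwise → linear system) gives (x, y) ≈ (-81.4, 1.2).
Distances from that point to each station vs reported:
  N06: calculated 136.9 vs reported 136.9 → residual 0.0 km
  N07: calculated 85.0 vs reported 84.9 → residual 0.1 km
  N08: calculated 201.1 vs reported 201.1 → residual 0.0 km
  N09: calculated 83.5 vs reported 48.4 → residual 35.1 km
N06, N07, N08 are mutually consistent (residuals ≈ 0); N09 is off by 35.1 km.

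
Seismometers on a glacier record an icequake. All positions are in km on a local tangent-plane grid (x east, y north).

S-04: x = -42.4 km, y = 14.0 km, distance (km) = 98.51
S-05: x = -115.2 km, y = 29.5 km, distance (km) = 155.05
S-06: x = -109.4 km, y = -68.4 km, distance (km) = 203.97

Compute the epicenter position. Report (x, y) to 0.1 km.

Circle about each station: (x + 42.4)² + (y − 14.0)² = 98.51²; (x + 115.2)² + (y − 29.5)² = 155.05²; (x + 109.4)² + (y + 68.4)² = 203.97².
Subtracting pairs of circle equations eliminates x²+y² and gives linear equations (the radical axes):
-145.6 x + 31.0 y = -2188.75
-134.0 x − 164.8 y = -17246.38
Solving the 2×2 system: x ≈ 31.8, y ≈ 78.8 km.
Check against S-04 (with the unrounded x, y): √((x + 42.4)²+(y − 14.0)²) = 98.51 ≈ 98.51 km. ✓

(31.8, 78.8)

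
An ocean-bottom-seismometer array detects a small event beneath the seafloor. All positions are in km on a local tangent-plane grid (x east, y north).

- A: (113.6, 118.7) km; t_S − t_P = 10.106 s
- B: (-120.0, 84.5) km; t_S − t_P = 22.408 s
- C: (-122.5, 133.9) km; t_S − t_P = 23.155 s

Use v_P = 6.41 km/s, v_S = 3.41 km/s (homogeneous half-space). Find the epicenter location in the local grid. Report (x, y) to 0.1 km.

Distance from S−P lag: d = Δt · v_P v_S / (v_P − v_S) = Δt · (6.41·3.41)/(6.41−3.41) ≈ 7.2860·Δt.
So d_A = 73.63, d_B = 163.27, d_C = 168.71 km.
Circle about each station: (x − 113.6)² + (y − 118.7)² = 73.63²; (x + 120.0)² + (y − 84.5)² = 163.27²; (x + 122.5)² + (y − 133.9)² = 168.71².
Subtracting the A equation from the B and C equations removes the quadratic terms:
-467.2 x − 68.4 y = -26690.12
-472.2 x + 30.4 y = -17100.88
Solving the 2×2 system: x ≈ 42.6, y ≈ 99.2 km.
Check against A (with the unrounded x, y): √((x − 113.6)²+(y − 118.7)²) = 73.62 ≈ 73.63 km. ✓

(42.6, 99.2)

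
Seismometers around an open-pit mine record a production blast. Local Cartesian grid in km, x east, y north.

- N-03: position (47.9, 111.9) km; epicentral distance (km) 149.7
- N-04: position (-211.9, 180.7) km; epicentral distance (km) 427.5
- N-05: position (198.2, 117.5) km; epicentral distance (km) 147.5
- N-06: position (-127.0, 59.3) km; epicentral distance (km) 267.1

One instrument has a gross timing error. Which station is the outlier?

N-04

Solve using three stations at a time. Using N-03, N-05, N-06 (subtract circle equations pairwise → linear system) gives (x, y) ≈ (130.0, -13.0).
Distances from that point to each station vs reported:
  N-03: calculated 149.4 vs reported 149.7 → residual 0.3 km
  N-04: calculated 392.9 vs reported 427.5 → residual 34.6 km
  N-05: calculated 147.2 vs reported 147.5 → residual 0.3 km
  N-06: calculated 267.0 vs reported 267.1 → residual 0.1 km
N-03, N-05, N-06 are mutually consistent (residuals ≈ 0); N-04 is off by 34.6 km.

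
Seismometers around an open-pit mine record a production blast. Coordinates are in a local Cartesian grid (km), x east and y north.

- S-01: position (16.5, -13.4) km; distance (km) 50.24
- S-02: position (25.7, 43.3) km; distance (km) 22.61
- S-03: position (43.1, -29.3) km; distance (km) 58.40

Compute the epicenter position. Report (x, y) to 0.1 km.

Circle about each station: (x − 16.5)² + (y + 13.4)² = 50.24²; (x − 25.7)² + (y − 43.3)² = 22.61²; (x − 43.1)² + (y + 29.3)² = 58.40².
Subtracting the S-01 equation from the S-02 and S-03 equations removes the quadratic terms:
18.4 x + 113.4 y = 4096.42
53.2 x − 31.8 y = 1377.79
Solving the 2×2 system: x ≈ 43.3, y ≈ 29.1 km.

x ≈ 43.3 km, y ≈ 29.1 km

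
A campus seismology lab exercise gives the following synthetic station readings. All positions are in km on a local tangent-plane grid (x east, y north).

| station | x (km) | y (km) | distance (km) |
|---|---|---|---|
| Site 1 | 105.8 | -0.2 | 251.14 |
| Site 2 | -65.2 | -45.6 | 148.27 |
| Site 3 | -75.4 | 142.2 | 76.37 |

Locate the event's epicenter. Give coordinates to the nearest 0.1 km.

(-129.3, 88.1)

Circle about each station: (x − 105.8)² + (y + 0.2)² = 251.14²; (x + 65.2)² + (y + 45.6)² = 148.27²; (x + 75.4)² + (y − 142.2)² = 76.37².
Subtracting the Site 1 equation from the Site 2 and Site 3 equations removes the quadratic terms:
-342.0 x − 90.8 y = 36224.03
-362.4 x + 284.8 y = 71951.24
Solving the 2×2 system: x ≈ -129.3, y ≈ 88.1 km.
Check against Site 1 (with the unrounded x, y): √((x − 105.8)²+(y + 0.2)²) = 251.14 ≈ 251.14 km. ✓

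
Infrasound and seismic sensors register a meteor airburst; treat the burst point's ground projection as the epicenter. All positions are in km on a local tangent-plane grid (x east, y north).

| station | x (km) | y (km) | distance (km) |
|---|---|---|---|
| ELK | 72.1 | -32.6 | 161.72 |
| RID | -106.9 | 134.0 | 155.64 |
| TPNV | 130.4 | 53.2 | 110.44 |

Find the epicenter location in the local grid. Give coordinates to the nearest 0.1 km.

Circle about each station: (x − 72.1)² + (y + 32.6)² = 161.72²; (x + 106.9)² + (y − 134.0)² = 155.64²; (x − 130.4)² + (y − 53.2)² = 110.44².
Subtracting the ELK equation from the RID and TPNV equations removes the quadratic terms:
-358.0 x + 333.2 y = 25051.99
116.6 x + 171.6 y = 27529.59
Solving the 2×2 system: x ≈ 48.6, y ≈ 127.4 km.

x ≈ 48.6 km, y ≈ 127.4 km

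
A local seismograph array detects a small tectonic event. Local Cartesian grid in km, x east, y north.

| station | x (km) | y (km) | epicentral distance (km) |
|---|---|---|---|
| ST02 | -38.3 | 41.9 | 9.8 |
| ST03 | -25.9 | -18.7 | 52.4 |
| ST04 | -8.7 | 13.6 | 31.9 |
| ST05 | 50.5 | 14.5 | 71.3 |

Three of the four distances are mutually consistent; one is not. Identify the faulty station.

ST05

Solve using three stations at a time. Using ST02, ST03, ST04 (subtract circle equations pairwise → linear system) gives (x, y) ≈ (-34.0, 33.1).
Distances from that point to each station vs reported:
  ST02: calculated 9.8 vs reported 9.8 → residual 0.0 km
  ST03: calculated 52.4 vs reported 52.4 → residual 0.0 km
  ST04: calculated 31.9 vs reported 31.9 → residual 0.0 km
  ST05: calculated 86.5 vs reported 71.3 → residual 15.2 km
ST02, ST03, ST04 are mutually consistent (residuals ≈ 0); ST05 is off by 15.2 km.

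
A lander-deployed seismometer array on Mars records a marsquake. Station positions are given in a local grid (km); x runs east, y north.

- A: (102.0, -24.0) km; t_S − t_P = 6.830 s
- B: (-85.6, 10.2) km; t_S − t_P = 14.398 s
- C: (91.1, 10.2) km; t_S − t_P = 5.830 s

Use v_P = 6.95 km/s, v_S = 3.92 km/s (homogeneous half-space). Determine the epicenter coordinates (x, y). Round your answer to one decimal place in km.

Distance from S−P lag: d = Δt · v_P v_S / (v_P − v_S) = Δt · (6.95·3.92)/(6.95−3.92) ≈ 8.9914·Δt.
So d_A = 61.41, d_B = 129.46, d_C = 52.42 km.
Circle about each station: (x − 102.0)² + (y + 24.0)² = 61.41²; (x + 85.6)² + (y − 10.2)² = 129.46²; (x − 91.1)² + (y − 10.2)² = 52.42².
Subtracting the A equation from the B and C equations removes the quadratic terms:
-375.2 x + 68.4 y = -16537.30
-21.8 x + 68.4 y = -1553.42
Solving the 2×2 system: x ≈ 42.4, y ≈ -9.2 km.

x ≈ 42.4 km, y ≈ -9.2 km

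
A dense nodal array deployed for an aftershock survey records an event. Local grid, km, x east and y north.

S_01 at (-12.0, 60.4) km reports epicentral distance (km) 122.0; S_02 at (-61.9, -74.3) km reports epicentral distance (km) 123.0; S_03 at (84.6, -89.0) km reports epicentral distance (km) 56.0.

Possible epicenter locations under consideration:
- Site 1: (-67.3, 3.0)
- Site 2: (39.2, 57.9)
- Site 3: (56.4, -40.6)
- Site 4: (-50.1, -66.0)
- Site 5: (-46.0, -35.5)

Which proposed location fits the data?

Site 3

For each candidate, compare |candidate − station| to the reported distance:
Site 1: residuals S_01 42.3, S_02 45.5, S_03 121.6 → max 121.6 km
Site 2: residuals S_01 70.7, S_02 43.4, S_03 97.8 → max 97.8 km
Site 3: residuals S_01 0.0, S_02 0.0, S_03 0.0 → max 0.0 km
Site 4: residuals S_01 10.0, S_02 108.6, S_03 80.6 → max 108.6 km
Site 5: residuals S_01 20.3, S_02 81.1, S_03 85.1 → max 85.1 km
Only Site 3 has all residuals ≈ 0.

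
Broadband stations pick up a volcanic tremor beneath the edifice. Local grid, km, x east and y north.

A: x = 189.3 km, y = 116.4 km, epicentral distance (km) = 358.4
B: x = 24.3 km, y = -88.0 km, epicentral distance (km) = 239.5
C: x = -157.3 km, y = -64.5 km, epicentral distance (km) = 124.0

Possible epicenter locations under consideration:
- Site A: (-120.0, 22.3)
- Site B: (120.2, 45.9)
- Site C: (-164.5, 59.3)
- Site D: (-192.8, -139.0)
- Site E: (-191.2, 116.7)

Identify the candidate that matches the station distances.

For each candidate, compare |candidate − station| to the reported distance:
Site A: residuals A 35.1, B 57.9, C 29.5 → max 57.9 km
Site B: residuals A 259.7, B 74.8, C 174.7 → max 259.7 km
Site C: residuals A 0.0, B 0.0, C 0.0 → max 0.0 km
Site D: residuals A 101.2, B 16.5, C 41.5 → max 101.2 km
Site E: residuals A 22.1, B 57.7, C 60.3 → max 60.3 km
Only Site C has all residuals ≈ 0.

Site C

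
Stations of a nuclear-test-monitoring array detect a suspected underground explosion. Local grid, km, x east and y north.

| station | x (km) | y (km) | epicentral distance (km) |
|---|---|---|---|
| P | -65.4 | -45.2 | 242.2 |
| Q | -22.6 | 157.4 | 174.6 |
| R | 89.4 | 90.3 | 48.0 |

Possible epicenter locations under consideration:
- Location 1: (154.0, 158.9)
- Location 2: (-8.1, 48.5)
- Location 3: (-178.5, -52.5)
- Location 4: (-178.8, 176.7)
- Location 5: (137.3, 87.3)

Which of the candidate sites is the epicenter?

Location 5

For each candidate, compare |candidate − station| to the reported distance:
Location 1: residuals P 57.5, Q 2.0, R 46.2 → max 57.5 km
Location 2: residuals P 132.4, Q 64.7, R 58.1 → max 132.4 km
Location 3: residuals P 128.9, Q 86.9, R 255.6 → max 255.6 km
Location 4: residuals P 7.0, Q 17.2, R 233.8 → max 233.8 km
Location 5: residuals P 0.0, Q 0.0, R 0.0 → max 0.0 km
Only Location 5 has all residuals ≈ 0.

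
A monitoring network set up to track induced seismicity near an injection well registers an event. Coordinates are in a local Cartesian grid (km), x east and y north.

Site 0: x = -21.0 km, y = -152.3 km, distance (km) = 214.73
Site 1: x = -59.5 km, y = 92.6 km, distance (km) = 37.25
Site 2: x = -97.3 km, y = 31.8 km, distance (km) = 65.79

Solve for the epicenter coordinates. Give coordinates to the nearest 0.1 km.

-38.7 km east, 61.7 km north

Circle about each station: (x + 21.0)² + (y + 152.3)² = 214.73²; (x + 59.5)² + (y − 92.6)² = 37.25²; (x + 97.3)² + (y − 31.8)² = 65.79².
Subtracting pairs of circle equations eliminates x²+y² and gives linear equations (the radical axes):
-77.0 x + 489.8 y = 33200.13
-152.6 x + 368.2 y = 28622.89
Solving the 2×2 system: x ≈ -38.7, y ≈ 61.7 km.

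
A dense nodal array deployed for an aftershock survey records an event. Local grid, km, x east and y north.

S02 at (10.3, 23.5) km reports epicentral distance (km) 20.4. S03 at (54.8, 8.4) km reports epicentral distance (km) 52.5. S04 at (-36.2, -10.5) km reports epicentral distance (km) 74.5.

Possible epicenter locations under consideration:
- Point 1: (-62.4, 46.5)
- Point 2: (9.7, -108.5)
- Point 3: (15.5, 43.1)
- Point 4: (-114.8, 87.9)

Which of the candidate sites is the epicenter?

For each candidate, compare |candidate − station| to the reported distance:
Point 1: residuals S02 55.9, S03 70.7, S04 11.8 → max 70.7 km
Point 2: residuals S02 111.6, S03 72.8, S04 33.7 → max 111.6 km
Point 3: residuals S02 0.1, S03 0.1, S04 0.0 → max 0.1 km
Point 4: residuals S02 120.3, S03 134.8, S04 51.4 → max 134.8 km
Only Point 3 has all residuals ≈ 0.

Point 3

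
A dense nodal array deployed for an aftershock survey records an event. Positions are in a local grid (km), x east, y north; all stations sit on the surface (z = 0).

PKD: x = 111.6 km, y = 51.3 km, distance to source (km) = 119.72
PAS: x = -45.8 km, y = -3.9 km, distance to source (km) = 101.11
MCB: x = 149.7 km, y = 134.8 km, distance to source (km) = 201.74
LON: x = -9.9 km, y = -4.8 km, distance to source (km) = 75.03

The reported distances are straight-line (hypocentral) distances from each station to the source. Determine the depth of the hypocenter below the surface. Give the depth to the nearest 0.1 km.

z ≈ 57.2 km

Each station gives a sphere (x−x_i)² + (y−y_i)² + z² = d_i² (stations at z=0).
Subtracting the PKD sphere from PAS and MCB: z² cancels, leaving linear equations in x and y:
-314.8 x − 110.4 y = -8863.75
76.2 x + 167.0 y = -871.27
Solving: x ≈ 35.699, y ≈ -21.506 km (keep extra digits for the depth step; rounded: 35.7, -21.5).
Then from the PKD sphere: z² = 119.72² − (x − 111.6)² − (y − 51.3)² with x = 35.699, y = -21.506, so z ≈ 57.194 ≈ 57.2 km.
Check against LON (with the unrounded solution): distance 75.03 ≈ 75.03 km. ✓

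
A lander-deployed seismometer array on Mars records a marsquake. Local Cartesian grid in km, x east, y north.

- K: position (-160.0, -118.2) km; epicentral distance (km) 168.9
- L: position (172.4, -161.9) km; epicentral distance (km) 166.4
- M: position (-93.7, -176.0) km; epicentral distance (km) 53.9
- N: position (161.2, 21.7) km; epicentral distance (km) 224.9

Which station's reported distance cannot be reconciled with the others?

M

Solve using three stations at a time. Using K, L, N (subtract circle equations pairwise → linear system) gives (x, y) ≈ (7.2, -142.2).
Distances from that point to each station vs reported:
  K: calculated 168.9 vs reported 168.9 → residual 0.0 km
  L: calculated 166.4 vs reported 166.4 → residual 0.0 km
  M: calculated 106.4 vs reported 53.9 → residual 52.5 km
  N: calculated 224.9 vs reported 224.9 → residual 0.0 km
K, L, N are mutually consistent (residuals ≈ 0); M is off by 52.5 km.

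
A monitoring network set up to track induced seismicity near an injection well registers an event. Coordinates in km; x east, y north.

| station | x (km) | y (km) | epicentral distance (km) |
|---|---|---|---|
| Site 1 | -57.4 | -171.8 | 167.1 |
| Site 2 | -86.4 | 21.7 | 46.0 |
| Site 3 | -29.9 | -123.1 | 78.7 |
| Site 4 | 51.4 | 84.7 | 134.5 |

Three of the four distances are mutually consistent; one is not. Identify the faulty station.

Site 3

Solve using three stations at a time. Using Site 1, Site 2, Site 4 (subtract circle equations pairwise → linear system) gives (x, y) ≈ (-48.9, -4.9).
Distances from that point to each station vs reported:
  Site 1: calculated 167.1 vs reported 167.1 → residual 0.0 km
  Site 2: calculated 46.0 vs reported 46.0 → residual 0.0 km
  Site 3: calculated 119.7 vs reported 78.7 → residual 41.0 km
  Site 4: calculated 134.5 vs reported 134.5 → residual 0.0 km
Site 1, Site 2, Site 4 are mutually consistent (residuals ≈ 0); Site 3 is off by 41.0 km.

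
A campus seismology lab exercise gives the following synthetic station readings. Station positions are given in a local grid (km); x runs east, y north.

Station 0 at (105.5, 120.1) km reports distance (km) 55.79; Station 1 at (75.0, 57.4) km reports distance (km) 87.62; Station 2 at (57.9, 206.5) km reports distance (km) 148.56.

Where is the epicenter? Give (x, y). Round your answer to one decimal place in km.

Circle about each station: (x − 105.5)² + (y − 120.1)² = 55.79²; (x − 75.0)² + (y − 57.4)² = 87.62²; (x − 57.9)² + (y − 206.5)² = 148.56².
Subtracting the Station 0 equation from the Station 1 and Station 2 equations removes the quadratic terms:
-61.0 x − 125.4 y = -21199.24
-95.2 x + 172.8 y = 1482.85
Solving the 2×2 system: x ≈ 154.7, y ≈ 93.8 km.

(154.7, 93.8)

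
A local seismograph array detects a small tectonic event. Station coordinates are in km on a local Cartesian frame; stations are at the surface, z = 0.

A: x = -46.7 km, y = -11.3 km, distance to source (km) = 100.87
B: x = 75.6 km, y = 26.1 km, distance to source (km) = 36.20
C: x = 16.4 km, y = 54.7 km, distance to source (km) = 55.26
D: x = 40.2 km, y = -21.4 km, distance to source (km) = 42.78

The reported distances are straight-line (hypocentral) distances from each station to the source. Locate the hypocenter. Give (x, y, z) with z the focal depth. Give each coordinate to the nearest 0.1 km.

Each station gives a sphere (x−x_i)² + (y−y_i)² + z² = d_i² (stations at z=0).
Subtracting the A sphere from B and C: z² cancels, leaving linear equations in x and y:
244.6 x + 74.8 y = 12952.31
126.2 x + 132.0 y = 8073.56
Solving: x ≈ 48.399, y ≈ 14.891 km (keep extra digits for the depth step; rounded: 48.4, 14.9).
Then from the A sphere: z² = 100.87² − (x + 46.7)² − (y + 11.3)² with x = 48.399, y = 14.891, so z ≈ 21.094 ≈ 21.1 km.

x ≈ 48.4 km, y ≈ 14.9 km, depth ≈ 21.1 km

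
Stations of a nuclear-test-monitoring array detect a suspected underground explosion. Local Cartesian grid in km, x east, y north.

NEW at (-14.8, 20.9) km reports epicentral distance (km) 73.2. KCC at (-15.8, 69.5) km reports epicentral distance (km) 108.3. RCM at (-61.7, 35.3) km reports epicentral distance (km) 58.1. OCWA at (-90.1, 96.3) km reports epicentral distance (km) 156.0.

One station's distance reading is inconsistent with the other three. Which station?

OCWA

Solve using three stations at a time. Using NEW, KCC, RCM (subtract circle equations pairwise → linear system) gives (x, y) ≈ (-74.6, -21.6).
Distances from that point to each station vs reported:
  NEW: calculated 73.4 vs reported 73.2 → residual 0.2 km
  KCC: calculated 108.4 vs reported 108.3 → residual 0.1 km
  RCM: calculated 58.3 vs reported 58.1 → residual 0.2 km
  OCWA: calculated 118.9 vs reported 156.0 → residual 37.1 km
NEW, KCC, RCM are mutually consistent (residuals ≈ 0); OCWA is off by 37.1 km.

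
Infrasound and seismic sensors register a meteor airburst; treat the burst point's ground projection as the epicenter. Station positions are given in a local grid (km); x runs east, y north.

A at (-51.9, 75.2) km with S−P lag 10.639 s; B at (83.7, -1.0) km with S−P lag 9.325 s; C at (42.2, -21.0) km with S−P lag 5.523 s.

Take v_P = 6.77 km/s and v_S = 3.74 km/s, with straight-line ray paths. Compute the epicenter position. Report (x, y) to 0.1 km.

6.3 km east, 8.0 km north

Distance from S−P lag: d = Δt · v_P v_S / (v_P − v_S) = Δt · (6.77·3.74)/(6.77−3.74) ≈ 8.3564·Δt.
So d_A = 88.90, d_B = 77.92, d_C = 46.15 km.
Circle about each station: (x + 51.9)² + (y − 75.2)² = 88.90²; (x − 83.7)² + (y + 1.0)² = 77.92²; (x − 42.2)² + (y + 21.0)² = 46.15².
Subtracting the A equation from the B and C equations removes the quadratic terms:
271.2 x − 152.4 y = 489.72
188.2 x − 192.4 y = -353.42
Solving the 2×2 system: x ≈ 6.3, y ≈ 8.0 km.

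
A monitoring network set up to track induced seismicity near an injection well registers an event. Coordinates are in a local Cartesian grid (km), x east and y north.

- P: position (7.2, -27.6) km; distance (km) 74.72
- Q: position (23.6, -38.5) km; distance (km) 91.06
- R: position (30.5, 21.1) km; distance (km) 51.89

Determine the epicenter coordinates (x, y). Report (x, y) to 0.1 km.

-16.4 km east, 43.3 km north

Circle about each station: (x − 7.2)² + (y + 27.6)² = 74.72²; (x − 23.6)² + (y + 38.5)² = 91.06²; (x − 30.5)² + (y − 21.1)² = 51.89².
Subtracting the P equation from the Q and R equations removes the quadratic terms:
32.8 x − 21.8 y = -1483.24
46.6 x + 97.4 y = 3452.37
Solving the 2×2 system: x ≈ -16.4, y ≈ 43.3 km.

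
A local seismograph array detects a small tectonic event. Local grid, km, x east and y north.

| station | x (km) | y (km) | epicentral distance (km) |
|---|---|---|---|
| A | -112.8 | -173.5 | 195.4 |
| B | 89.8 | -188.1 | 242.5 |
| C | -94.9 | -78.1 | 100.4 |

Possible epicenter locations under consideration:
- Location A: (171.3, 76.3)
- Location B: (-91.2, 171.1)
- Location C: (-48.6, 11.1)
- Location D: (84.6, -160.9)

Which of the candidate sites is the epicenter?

Location C

For each candidate, compare |candidate − station| to the reported distance:
Location A: residuals A 182.9, B 34.2, C 207.3 → max 207.3 km
Location B: residuals A 149.9, B 159.7, C 148.8 → max 159.7 km
Location C: residuals A 0.0, B 0.1, C 0.1 → max 0.1 km
Location D: residuals A 2.4, B 214.8, C 97.3 → max 214.8 km
Only Location C has all residuals ≈ 0.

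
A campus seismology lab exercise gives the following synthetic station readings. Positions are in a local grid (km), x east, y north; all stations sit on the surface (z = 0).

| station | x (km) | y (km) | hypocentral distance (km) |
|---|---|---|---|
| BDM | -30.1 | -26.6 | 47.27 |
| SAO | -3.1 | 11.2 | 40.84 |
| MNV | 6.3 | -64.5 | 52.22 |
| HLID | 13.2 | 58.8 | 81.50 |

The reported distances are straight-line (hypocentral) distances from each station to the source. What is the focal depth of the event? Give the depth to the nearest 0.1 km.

depth ≈ 24.9 km

Each station gives a sphere (x−x_i)² + (y−y_i)² + z² = d_i² (stations at z=0).
Subtracting the BDM sphere from SAO and MNV: z² cancels, leaving linear equations in x and y:
54.0 x + 75.6 y = -911.97
72.8 x − 75.8 y = 2093.89
Solving: x ≈ 9.292, y ≈ -18.700 km (keep extra digits for the depth step; rounded: 9.3, -18.7).
Then from the BDM sphere: z² = 47.27² − (x + 30.1)² − (y + 26.6)² with x = 9.292, y = -18.700, so z ≈ 24.906 ≈ 24.9 km.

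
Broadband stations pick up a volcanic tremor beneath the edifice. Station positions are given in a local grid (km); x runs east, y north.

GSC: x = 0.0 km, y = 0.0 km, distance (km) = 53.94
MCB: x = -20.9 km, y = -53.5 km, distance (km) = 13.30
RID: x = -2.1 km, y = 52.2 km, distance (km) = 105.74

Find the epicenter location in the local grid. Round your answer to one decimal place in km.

x ≈ -7.6 km, y ≈ -53.4 km

Circle about each station: x² + y² = 53.94²; (x + 20.9)² + (y + 53.5)² = 13.30²; (x + 2.1)² + (y − 52.2)² = 105.74².
Subtracting pairs of circle equations eliminates x²+y² and gives linear equations (the radical axes):
-41.8 x − 107.0 y = 6031.69
-4.2 x + 104.4 y = -5542.17
Solving the 2×2 system: x ≈ -7.6, y ≈ -53.4 km.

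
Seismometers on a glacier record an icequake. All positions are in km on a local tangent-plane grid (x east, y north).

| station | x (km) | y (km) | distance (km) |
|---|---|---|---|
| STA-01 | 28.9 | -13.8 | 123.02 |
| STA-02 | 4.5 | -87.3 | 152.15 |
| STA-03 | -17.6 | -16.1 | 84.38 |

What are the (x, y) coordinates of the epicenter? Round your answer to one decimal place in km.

Circle about each station: (x − 28.9)² + (y + 13.8)² = 123.02²; (x − 4.5)² + (y + 87.3)² = 152.15²; (x + 17.6)² + (y + 16.1)² = 84.38².
Subtracting the STA-01 equation from the STA-02 and STA-03 equations removes the quadratic terms:
-48.8 x − 147.0 y = -1399.81
-93.0 x − 4.6 y = 7557.26
Solving the 2×2 system: x ≈ -83.1, y ≈ 37.1 km.

-83.1 km east, 37.1 km north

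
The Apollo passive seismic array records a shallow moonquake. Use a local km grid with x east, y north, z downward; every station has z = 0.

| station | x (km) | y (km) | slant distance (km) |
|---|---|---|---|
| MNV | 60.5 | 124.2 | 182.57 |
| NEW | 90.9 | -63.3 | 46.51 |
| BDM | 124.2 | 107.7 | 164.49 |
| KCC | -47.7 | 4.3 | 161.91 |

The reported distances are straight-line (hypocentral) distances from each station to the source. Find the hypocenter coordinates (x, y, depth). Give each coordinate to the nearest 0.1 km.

x ≈ 98.9 km, y ≈ -48.9 km, depth ≈ 43.5 km

Each station gives a sphere (x−x_i)² + (y−y_i)² + z² = d_i² (stations at z=0).
Subtracting the MNV sphere from NEW and BDM: z² cancels, leaving linear equations in x and y:
60.8 x − 375.0 y = 24352.43
127.4 x − 33.0 y = 14213.88
Solving: x ≈ 98.901, y ≈ -48.905 km (keep extra digits for the depth step; rounded: 98.9, -48.9).
Then from the MNV sphere: z² = 182.57² − (x − 60.5)² − (y − 124.2)² with x = 98.901, y = -48.905, so z ≈ 43.495 ≈ 43.5 km.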